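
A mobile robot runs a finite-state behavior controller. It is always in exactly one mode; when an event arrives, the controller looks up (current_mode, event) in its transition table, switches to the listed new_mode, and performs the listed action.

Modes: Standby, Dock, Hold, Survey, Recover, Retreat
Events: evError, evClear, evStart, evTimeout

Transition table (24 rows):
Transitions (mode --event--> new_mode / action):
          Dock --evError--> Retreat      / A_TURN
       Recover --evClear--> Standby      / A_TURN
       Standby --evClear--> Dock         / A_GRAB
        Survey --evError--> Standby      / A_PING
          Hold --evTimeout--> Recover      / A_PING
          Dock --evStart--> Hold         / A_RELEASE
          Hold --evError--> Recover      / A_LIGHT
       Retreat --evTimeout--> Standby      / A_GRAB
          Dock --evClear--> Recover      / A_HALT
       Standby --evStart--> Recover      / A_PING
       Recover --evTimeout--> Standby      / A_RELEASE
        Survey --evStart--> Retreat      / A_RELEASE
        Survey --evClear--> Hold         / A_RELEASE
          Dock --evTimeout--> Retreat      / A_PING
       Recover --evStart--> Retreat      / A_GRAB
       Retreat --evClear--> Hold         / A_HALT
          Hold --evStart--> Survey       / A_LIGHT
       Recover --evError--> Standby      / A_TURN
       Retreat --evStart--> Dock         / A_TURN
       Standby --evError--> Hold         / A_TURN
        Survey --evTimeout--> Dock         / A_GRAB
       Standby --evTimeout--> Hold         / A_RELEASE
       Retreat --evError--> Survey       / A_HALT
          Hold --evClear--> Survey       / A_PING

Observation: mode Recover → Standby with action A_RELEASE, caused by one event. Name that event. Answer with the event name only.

try evError: (Recover, evError) → (Standby, A_TURN)
try evClear: (Recover, evClear) → (Standby, A_TURN)
try evStart: (Recover, evStart) → (Retreat, A_GRAB)
try evTimeout: (Recover, evTimeout) → (Standby, A_RELEASE)  ← matches

evTimeout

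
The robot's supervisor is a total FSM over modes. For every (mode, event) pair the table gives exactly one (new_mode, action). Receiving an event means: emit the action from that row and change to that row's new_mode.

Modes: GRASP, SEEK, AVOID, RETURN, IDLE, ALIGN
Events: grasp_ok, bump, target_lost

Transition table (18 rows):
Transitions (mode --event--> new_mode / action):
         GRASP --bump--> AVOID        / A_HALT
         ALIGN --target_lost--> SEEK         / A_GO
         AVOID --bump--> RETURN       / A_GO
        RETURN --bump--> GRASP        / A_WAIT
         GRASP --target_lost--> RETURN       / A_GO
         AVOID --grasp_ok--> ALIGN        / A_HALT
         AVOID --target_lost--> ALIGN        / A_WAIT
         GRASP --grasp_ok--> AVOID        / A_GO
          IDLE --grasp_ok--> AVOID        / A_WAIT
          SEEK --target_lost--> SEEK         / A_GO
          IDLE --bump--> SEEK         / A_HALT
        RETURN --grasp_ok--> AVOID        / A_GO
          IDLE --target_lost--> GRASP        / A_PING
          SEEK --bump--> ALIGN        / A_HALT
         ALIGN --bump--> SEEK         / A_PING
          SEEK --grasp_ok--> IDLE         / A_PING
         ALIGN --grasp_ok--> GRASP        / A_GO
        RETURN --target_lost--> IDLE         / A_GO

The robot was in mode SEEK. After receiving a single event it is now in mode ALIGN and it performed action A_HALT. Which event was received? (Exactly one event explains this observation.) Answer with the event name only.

bump

try grasp_ok: (SEEK, grasp_ok) → (IDLE, A_PING)
try bump: (SEEK, bump) → (ALIGN, A_HALT)  ← matches
try target_lost: (SEEK, target_lost) → (SEEK, A_GO)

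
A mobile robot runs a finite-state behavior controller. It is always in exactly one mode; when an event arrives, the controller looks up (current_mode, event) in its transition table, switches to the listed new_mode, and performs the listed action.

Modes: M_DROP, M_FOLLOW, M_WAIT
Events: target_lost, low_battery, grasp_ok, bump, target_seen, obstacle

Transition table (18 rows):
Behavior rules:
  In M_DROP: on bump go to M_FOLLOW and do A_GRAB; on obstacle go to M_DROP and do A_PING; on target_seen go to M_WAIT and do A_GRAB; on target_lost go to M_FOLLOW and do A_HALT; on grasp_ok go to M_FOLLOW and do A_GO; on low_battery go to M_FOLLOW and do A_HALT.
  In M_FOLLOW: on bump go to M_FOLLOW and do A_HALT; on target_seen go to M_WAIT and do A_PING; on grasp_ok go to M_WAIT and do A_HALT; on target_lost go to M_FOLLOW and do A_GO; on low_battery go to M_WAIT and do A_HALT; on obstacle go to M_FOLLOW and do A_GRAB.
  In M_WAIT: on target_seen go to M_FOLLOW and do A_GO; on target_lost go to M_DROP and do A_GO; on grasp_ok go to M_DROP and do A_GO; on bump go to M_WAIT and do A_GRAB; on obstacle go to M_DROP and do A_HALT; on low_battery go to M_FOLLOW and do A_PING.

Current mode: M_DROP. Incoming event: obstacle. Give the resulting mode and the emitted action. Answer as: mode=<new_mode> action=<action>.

current mode = M_DROP; filter table to that mode:
  (M_DROP, bump) → (M_FOLLOW, A_GRAB)
  (M_DROP, obstacle) → (M_DROP, A_PING)  ← event matches
  (M_DROP, target_seen) → (M_WAIT, A_GRAB)
  (M_DROP, target_lost) → (M_FOLLOW, A_HALT)
  (M_DROP, grasp_ok) → (M_FOLLOW, A_GO)
  (M_DROP, low_battery) → (M_FOLLOW, A_HALT)
event = obstacle selects (M_DROP, A_PING)

mode=M_DROP action=A_PING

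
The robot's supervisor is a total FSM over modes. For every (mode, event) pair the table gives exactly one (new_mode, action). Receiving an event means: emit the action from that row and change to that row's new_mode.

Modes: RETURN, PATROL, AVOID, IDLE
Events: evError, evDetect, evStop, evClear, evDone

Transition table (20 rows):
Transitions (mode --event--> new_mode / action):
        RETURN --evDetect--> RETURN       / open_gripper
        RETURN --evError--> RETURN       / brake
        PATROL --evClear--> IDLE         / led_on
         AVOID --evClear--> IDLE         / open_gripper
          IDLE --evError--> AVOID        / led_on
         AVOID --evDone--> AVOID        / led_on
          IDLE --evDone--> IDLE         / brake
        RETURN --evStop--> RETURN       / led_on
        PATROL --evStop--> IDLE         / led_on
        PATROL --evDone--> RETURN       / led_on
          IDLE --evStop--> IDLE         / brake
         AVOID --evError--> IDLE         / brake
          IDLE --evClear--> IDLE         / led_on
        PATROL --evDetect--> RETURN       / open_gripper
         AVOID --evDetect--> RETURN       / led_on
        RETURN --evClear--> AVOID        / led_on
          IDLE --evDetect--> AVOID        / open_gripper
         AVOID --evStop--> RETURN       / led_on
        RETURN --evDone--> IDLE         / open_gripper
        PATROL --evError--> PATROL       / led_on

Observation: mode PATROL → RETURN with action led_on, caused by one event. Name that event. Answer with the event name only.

evDone

try evError: (PATROL, evError) → (PATROL, led_on)
try evDetect: (PATROL, evDetect) → (RETURN, open_gripper)
try evStop: (PATROL, evStop) → (IDLE, led_on)
try evClear: (PATROL, evClear) → (IDLE, led_on)
try evDone: (PATROL, evDone) → (RETURN, led_on)  ← matches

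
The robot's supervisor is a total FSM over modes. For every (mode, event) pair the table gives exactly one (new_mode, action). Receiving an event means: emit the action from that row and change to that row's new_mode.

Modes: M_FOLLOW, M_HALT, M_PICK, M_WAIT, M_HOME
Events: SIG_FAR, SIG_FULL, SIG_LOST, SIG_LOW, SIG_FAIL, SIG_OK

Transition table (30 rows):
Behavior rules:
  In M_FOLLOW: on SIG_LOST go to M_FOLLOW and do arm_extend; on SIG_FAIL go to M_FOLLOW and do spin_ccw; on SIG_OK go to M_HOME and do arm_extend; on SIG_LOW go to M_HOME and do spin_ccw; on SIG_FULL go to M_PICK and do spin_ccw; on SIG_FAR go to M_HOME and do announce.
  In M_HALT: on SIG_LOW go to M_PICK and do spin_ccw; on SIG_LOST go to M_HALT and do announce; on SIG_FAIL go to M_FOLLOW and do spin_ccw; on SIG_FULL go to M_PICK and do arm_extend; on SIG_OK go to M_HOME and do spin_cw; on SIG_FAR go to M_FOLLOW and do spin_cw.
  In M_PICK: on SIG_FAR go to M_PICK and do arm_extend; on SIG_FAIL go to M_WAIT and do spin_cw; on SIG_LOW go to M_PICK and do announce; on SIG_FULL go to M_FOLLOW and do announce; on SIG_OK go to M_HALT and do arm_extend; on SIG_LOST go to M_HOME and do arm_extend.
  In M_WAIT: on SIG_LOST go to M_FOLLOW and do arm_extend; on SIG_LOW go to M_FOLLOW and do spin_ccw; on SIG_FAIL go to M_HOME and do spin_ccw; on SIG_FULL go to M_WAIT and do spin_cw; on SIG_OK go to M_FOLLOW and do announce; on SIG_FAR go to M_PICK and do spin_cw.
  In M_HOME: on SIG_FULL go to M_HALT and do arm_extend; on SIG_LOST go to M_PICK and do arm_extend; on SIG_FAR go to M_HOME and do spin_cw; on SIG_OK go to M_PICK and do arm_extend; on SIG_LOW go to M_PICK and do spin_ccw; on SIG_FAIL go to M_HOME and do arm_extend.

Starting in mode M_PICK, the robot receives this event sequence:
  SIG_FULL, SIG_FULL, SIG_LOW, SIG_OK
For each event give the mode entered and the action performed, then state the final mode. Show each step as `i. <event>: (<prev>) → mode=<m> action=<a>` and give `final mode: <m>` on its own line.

1. SIG_FULL: (M_PICK) → mode=M_FOLLOW action=announce
2. SIG_FULL: (M_FOLLOW) → mode=M_PICK action=spin_ccw
3. SIG_LOW: (M_PICK) → mode=M_PICK action=announce
4. SIG_OK: (M_PICK) → mode=M_HALT action=arm_extend

final mode: M_HALT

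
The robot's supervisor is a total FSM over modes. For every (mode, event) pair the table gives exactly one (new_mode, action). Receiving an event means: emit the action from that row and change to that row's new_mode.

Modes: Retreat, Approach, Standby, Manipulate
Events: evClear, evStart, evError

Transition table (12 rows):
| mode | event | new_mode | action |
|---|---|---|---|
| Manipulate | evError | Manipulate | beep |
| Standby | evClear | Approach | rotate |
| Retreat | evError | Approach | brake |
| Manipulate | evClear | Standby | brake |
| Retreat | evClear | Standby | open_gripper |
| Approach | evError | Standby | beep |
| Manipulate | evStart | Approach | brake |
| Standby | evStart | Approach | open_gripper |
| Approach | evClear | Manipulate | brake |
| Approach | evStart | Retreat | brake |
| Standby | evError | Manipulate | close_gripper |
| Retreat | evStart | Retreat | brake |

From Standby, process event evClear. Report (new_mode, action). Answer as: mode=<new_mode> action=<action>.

mode=Approach action=rotate

current mode = Standby; filter table to that mode:
  (Standby, evClear) → (Approach, rotate)  ← event matches
  (Standby, evStart) → (Approach, open_gripper)
  (Standby, evError) → (Manipulate, close_gripper)
event = evClear selects (Approach, rotate)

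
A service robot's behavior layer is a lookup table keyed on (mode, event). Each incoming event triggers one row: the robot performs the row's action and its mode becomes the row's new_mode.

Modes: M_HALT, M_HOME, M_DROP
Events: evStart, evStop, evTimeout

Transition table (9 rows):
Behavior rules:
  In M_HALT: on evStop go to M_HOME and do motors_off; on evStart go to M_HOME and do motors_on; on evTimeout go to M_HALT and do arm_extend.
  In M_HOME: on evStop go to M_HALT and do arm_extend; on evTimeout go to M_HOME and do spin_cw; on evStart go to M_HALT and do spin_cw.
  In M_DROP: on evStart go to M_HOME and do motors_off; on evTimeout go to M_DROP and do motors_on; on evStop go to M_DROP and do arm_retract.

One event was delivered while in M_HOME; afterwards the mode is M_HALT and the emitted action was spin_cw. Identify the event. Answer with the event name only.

evStart

try evStart: (M_HOME, evStart) → (M_HALT, spin_cw)  ← matches
try evStop: (M_HOME, evStop) → (M_HALT, arm_extend)
try evTimeout: (M_HOME, evTimeout) → (M_HOME, spin_cw)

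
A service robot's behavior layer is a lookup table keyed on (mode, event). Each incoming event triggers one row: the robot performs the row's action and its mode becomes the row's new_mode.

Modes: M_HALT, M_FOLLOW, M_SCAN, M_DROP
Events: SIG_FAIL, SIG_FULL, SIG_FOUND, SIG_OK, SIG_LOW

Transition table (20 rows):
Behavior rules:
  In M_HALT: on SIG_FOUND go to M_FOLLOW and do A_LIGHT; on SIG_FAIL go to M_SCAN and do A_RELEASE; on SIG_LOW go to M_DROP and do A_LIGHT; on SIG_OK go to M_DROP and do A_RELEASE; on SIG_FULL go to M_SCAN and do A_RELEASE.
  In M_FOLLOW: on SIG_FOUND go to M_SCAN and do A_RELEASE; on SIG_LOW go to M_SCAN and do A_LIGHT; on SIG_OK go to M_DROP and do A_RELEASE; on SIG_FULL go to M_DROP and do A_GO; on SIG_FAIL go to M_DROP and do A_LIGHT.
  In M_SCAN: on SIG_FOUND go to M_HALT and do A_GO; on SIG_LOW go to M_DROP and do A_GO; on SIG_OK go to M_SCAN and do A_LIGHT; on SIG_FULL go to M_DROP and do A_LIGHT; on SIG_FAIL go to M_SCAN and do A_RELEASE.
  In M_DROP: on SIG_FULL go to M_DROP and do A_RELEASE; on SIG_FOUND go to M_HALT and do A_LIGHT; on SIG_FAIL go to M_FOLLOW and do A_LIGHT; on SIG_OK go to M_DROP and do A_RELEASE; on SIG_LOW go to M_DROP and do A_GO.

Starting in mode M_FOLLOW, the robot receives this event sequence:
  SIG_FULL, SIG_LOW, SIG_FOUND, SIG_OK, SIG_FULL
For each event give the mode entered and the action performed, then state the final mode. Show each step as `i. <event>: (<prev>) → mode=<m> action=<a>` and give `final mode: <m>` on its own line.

final mode: M_DROP

1. SIG_FULL: (M_FOLLOW) → mode=M_DROP action=A_GO
2. SIG_LOW: (M_DROP) → mode=M_DROP action=A_GO
3. SIG_FOUND: (M_DROP) → mode=M_HALT action=A_LIGHT
4. SIG_OK: (M_HALT) → mode=M_DROP action=A_RELEASE
5. SIG_FULL: (M_DROP) → mode=M_DROP action=A_RELEASE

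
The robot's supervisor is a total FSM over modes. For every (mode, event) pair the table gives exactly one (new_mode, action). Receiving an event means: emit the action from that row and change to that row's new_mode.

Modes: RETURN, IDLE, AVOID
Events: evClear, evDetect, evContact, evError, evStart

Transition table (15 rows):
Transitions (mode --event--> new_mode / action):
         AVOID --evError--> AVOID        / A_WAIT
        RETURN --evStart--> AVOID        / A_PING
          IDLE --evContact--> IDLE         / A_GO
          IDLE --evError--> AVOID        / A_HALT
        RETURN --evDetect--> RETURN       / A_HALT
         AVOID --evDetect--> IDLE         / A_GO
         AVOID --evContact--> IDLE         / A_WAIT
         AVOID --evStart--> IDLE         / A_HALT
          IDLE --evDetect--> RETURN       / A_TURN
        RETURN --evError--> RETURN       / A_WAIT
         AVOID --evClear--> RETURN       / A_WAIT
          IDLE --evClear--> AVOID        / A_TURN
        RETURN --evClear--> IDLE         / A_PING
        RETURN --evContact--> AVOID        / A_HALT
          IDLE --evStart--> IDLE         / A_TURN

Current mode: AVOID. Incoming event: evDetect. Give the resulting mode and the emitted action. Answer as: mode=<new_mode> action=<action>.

current mode = AVOID; filter table to that mode:
  (AVOID, evError) → (AVOID, A_WAIT)
  (AVOID, evDetect) → (IDLE, A_GO)  ← event matches
  (AVOID, evContact) → (IDLE, A_WAIT)
  (AVOID, evStart) → (IDLE, A_HALT)
  (AVOID, evClear) → (RETURN, A_WAIT)
event = evDetect selects (IDLE, A_GO)

mode=IDLE action=A_GO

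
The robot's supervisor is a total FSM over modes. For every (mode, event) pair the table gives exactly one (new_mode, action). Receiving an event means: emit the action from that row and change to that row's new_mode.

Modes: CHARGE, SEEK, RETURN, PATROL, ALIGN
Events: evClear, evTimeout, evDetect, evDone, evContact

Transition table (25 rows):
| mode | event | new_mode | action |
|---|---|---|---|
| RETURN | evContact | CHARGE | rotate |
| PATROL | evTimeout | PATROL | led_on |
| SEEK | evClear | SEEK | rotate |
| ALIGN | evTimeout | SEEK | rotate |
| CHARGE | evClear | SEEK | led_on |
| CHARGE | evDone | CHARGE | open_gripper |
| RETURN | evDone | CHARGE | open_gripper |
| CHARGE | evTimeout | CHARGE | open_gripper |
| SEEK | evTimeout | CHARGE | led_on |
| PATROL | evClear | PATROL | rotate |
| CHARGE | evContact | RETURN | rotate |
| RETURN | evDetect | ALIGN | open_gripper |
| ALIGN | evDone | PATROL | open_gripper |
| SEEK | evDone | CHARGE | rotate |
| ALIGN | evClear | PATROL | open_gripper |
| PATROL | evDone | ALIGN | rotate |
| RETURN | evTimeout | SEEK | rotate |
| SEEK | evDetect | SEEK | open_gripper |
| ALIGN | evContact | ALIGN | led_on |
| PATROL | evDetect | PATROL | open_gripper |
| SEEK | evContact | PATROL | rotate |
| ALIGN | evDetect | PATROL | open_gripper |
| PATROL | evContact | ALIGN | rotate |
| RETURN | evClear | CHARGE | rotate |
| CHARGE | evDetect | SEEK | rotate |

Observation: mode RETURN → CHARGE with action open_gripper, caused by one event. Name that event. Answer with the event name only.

try evClear: (RETURN, evClear) → (CHARGE, rotate)
try evTimeout: (RETURN, evTimeout) → (SEEK, rotate)
try evDetect: (RETURN, evDetect) → (ALIGN, open_gripper)
try evDone: (RETURN, evDone) → (CHARGE, open_gripper)  ← matches
try evContact: (RETURN, evContact) → (CHARGE, rotate)

evDone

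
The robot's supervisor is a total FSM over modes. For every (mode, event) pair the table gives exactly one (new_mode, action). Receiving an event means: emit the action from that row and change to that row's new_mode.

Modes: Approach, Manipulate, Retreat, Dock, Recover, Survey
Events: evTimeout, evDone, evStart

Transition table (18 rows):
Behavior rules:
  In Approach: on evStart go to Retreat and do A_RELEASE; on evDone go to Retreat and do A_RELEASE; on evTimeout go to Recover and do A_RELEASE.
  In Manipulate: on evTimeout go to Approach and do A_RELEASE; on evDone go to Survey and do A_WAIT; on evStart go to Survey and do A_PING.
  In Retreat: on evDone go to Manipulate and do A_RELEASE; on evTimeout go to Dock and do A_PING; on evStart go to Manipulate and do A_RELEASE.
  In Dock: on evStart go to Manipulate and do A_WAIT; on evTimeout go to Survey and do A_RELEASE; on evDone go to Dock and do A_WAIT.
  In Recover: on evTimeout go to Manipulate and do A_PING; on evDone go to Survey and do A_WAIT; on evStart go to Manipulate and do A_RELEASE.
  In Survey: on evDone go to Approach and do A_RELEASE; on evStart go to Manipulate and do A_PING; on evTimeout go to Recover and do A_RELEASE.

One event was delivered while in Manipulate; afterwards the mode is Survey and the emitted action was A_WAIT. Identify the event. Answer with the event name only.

try evTimeout: (Manipulate, evTimeout) → (Approach, A_RELEASE)
try evDone: (Manipulate, evDone) → (Survey, A_WAIT)  ← matches
try evStart: (Manipulate, evStart) → (Survey, A_PING)

evDone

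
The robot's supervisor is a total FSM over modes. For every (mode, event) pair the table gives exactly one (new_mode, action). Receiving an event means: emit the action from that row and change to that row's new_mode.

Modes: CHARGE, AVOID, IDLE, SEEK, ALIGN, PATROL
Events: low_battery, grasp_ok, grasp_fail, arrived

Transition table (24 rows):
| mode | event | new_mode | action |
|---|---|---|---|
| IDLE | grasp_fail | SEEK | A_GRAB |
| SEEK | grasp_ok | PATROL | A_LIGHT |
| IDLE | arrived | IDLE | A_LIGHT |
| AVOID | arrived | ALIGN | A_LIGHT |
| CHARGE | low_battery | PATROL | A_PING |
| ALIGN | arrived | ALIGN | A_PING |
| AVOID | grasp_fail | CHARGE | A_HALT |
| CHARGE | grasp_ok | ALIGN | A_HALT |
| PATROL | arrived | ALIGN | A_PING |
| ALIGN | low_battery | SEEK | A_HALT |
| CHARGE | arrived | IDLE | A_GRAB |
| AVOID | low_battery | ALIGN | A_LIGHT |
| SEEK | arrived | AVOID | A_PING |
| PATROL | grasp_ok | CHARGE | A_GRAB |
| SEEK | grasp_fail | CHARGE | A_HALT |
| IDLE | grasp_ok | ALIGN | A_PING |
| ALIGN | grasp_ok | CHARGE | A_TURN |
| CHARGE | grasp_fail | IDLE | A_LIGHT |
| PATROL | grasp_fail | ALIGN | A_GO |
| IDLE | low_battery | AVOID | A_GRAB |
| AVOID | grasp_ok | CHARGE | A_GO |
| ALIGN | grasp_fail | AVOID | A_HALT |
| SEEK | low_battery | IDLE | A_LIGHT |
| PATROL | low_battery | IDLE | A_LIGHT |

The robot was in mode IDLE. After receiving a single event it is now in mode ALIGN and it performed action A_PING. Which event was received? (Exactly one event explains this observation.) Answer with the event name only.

try low_battery: (IDLE, low_battery) → (AVOID, A_GRAB)
try grasp_ok: (IDLE, grasp_ok) → (ALIGN, A_PING)  ← matches
try grasp_fail: (IDLE, grasp_fail) → (SEEK, A_GRAB)
try arrived: (IDLE, arrived) → (IDLE, A_LIGHT)

grasp_ok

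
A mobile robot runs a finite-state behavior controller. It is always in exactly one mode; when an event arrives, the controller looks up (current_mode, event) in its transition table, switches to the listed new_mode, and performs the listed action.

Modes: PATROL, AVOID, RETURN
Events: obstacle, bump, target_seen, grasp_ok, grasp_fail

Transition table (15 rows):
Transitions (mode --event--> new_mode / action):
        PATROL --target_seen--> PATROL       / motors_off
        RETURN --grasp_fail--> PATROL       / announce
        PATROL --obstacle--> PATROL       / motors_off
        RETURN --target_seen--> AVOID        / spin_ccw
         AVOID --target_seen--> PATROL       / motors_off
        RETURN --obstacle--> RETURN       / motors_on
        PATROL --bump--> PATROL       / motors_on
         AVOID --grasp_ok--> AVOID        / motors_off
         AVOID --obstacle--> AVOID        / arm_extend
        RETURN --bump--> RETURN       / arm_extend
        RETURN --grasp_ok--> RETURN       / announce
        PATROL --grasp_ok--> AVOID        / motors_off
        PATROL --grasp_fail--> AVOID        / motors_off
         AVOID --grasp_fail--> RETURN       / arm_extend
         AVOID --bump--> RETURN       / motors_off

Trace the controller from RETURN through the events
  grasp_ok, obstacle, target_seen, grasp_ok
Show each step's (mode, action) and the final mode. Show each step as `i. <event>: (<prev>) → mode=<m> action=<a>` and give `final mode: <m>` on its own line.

1. grasp_ok: (RETURN) → mode=RETURN action=announce
2. obstacle: (RETURN) → mode=RETURN action=motors_on
3. target_seen: (RETURN) → mode=AVOID action=spin_ccw
4. grasp_ok: (AVOID) → mode=AVOID action=motors_off

final mode: AVOID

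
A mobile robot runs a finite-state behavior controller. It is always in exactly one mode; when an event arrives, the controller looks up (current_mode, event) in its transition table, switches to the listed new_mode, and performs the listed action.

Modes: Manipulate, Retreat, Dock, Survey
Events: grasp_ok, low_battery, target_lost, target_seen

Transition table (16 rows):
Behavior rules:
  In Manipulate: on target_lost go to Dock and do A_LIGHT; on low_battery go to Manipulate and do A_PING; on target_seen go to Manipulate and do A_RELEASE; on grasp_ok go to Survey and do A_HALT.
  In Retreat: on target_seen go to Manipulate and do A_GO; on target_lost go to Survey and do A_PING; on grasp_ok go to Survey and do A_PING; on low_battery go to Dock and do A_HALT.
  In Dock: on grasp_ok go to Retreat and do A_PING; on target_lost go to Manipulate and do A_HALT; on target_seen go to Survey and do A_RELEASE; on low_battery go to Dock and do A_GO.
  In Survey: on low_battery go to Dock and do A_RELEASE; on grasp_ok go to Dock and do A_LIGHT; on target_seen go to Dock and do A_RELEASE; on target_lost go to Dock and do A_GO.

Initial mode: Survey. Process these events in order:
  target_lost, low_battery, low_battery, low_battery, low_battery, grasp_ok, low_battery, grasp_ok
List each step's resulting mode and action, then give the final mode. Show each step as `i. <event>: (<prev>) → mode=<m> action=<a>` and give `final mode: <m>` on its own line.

1. target_lost: (Survey) → mode=Dock action=A_GO
2. low_battery: (Dock) → mode=Dock action=A_GO
3. low_battery: (Dock) → mode=Dock action=A_GO
4. low_battery: (Dock) → mode=Dock action=A_GO
5. low_battery: (Dock) → mode=Dock action=A_GO
6. grasp_ok: (Dock) → mode=Retreat action=A_PING
7. low_battery: (Retreat) → mode=Dock action=A_HALT
8. grasp_ok: (Dock) → mode=Retreat action=A_PING

final mode: Retreat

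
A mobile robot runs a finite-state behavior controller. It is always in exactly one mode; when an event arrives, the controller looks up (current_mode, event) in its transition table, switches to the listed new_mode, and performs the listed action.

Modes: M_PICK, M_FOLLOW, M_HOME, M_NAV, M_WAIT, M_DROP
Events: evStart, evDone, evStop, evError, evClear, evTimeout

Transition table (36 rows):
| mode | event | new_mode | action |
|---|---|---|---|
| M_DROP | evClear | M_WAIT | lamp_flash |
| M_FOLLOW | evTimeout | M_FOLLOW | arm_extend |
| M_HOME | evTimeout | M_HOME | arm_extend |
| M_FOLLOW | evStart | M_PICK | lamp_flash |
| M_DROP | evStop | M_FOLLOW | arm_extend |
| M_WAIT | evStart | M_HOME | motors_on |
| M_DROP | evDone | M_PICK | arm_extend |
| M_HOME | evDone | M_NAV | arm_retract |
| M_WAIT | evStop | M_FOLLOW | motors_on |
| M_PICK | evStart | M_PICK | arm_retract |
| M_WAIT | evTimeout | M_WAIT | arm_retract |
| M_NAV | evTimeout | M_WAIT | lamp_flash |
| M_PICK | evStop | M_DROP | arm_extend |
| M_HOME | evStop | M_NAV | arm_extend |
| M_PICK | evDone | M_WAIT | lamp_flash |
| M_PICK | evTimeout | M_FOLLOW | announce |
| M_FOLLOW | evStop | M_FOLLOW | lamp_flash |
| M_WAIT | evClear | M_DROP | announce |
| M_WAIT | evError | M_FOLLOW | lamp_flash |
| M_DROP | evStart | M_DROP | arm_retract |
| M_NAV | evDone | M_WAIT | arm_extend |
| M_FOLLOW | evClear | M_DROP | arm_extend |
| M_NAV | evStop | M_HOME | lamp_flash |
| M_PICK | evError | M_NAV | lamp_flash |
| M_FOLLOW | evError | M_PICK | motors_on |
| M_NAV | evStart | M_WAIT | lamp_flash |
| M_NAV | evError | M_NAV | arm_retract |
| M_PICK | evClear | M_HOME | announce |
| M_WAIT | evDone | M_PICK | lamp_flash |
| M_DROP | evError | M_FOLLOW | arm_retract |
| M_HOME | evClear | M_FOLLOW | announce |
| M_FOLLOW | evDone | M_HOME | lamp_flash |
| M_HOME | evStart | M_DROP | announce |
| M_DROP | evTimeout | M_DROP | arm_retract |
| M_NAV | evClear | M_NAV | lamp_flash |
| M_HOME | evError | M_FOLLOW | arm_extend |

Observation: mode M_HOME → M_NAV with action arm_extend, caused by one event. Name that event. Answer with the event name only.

evStop

try evStart: (M_HOME, evStart) → (M_DROP, announce)
try evDone: (M_HOME, evDone) → (M_NAV, arm_retract)
try evStop: (M_HOME, evStop) → (M_NAV, arm_extend)  ← matches
try evError: (M_HOME, evError) → (M_FOLLOW, arm_extend)
try evClear: (M_HOME, evClear) → (M_FOLLOW, announce)
try evTimeout: (M_HOME, evTimeout) → (M_HOME, arm_extend)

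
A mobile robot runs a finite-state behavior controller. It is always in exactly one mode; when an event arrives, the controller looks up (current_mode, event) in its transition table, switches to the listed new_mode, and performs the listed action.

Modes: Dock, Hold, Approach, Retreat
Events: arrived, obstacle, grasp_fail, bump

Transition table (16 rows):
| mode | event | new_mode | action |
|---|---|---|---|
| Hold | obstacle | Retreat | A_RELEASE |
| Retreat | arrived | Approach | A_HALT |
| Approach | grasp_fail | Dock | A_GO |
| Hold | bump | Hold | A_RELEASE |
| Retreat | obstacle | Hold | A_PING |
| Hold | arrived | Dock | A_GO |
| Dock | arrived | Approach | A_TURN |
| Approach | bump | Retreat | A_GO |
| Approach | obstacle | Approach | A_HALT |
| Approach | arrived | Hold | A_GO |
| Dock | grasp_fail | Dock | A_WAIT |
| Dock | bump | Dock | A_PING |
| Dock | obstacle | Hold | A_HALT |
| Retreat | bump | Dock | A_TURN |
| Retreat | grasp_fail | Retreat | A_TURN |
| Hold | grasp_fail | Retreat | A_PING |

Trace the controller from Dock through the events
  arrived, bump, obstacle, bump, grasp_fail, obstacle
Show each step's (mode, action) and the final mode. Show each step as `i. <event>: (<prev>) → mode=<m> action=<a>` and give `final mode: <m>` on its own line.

final mode: Hold

1. arrived: (Dock) → mode=Approach action=A_TURN
2. bump: (Approach) → mode=Retreat action=A_GO
3. obstacle: (Retreat) → mode=Hold action=A_PING
4. bump: (Hold) → mode=Hold action=A_RELEASE
5. grasp_fail: (Hold) → mode=Retreat action=A_PING
6. obstacle: (Retreat) → mode=Hold action=A_PING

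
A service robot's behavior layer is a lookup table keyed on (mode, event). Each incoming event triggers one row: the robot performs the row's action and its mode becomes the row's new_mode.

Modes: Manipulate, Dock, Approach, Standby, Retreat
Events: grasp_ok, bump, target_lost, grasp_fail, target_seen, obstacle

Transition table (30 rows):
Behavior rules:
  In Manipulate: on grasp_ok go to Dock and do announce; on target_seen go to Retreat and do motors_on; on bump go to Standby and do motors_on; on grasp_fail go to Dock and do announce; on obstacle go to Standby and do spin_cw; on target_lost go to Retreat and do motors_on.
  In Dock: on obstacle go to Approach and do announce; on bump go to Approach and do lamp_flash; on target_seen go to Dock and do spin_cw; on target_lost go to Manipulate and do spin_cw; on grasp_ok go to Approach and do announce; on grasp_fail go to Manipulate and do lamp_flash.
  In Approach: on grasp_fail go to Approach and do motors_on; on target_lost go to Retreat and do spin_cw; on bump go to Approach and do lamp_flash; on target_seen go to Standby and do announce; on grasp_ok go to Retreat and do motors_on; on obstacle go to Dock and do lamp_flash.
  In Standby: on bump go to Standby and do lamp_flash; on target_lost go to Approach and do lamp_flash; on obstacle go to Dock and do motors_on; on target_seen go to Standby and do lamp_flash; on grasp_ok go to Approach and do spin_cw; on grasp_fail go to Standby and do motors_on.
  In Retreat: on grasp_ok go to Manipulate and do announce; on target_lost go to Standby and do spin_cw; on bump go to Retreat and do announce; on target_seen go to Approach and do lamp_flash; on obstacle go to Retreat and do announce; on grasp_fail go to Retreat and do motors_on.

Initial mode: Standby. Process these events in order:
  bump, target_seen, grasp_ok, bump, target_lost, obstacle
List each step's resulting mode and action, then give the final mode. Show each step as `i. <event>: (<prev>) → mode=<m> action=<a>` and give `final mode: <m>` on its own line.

1. bump: (Standby) → mode=Standby action=lamp_flash
2. target_seen: (Standby) → mode=Standby action=lamp_flash
3. grasp_ok: (Standby) → mode=Approach action=spin_cw
4. bump: (Approach) → mode=Approach action=lamp_flash
5. target_lost: (Approach) → mode=Retreat action=spin_cw
6. obstacle: (Retreat) → mode=Retreat action=announce

final mode: Retreat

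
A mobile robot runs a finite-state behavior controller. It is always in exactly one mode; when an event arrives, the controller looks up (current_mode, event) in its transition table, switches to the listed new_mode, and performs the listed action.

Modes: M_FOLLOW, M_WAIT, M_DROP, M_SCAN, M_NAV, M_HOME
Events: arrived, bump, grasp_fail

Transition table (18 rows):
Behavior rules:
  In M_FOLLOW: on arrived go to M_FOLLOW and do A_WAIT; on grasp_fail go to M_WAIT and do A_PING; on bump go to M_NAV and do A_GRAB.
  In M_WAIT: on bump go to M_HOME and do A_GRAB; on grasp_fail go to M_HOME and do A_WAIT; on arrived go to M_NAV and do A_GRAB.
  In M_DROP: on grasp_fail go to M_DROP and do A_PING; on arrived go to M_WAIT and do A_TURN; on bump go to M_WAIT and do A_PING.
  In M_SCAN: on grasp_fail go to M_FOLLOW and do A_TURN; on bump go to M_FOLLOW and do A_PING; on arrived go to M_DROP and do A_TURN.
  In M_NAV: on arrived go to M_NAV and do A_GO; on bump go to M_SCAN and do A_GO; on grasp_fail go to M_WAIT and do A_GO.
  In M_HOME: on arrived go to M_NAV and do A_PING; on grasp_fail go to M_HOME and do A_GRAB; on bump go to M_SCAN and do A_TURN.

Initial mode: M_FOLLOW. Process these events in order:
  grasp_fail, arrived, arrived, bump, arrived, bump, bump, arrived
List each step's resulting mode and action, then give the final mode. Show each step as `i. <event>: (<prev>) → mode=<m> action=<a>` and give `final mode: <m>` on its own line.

final mode: M_NAV

1. grasp_fail: (M_FOLLOW) → mode=M_WAIT action=A_PING
2. arrived: (M_WAIT) → mode=M_NAV action=A_GRAB
3. arrived: (M_NAV) → mode=M_NAV action=A_GO
4. bump: (M_NAV) → mode=M_SCAN action=A_GO
5. arrived: (M_SCAN) → mode=M_DROP action=A_TURN
6. bump: (M_DROP) → mode=M_WAIT action=A_PING
7. bump: (M_WAIT) → mode=M_HOME action=A_GRAB
8. arrived: (M_HOME) → mode=M_NAV action=A_PING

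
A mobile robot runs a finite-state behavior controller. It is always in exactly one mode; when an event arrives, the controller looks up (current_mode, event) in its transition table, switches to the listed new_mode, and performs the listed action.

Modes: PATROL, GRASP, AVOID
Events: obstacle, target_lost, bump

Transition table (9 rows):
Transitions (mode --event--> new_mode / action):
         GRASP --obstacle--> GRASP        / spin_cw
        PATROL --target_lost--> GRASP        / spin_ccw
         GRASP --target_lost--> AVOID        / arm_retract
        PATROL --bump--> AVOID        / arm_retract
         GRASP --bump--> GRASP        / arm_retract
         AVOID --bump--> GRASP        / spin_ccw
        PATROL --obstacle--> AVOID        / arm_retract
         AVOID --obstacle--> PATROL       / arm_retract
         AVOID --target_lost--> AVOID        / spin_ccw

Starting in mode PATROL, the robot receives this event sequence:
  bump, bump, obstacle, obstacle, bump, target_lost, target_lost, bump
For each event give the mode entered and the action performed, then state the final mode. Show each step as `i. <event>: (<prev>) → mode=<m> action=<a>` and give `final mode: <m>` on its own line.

final mode: GRASP

1. bump: (PATROL) → mode=AVOID action=arm_retract
2. bump: (AVOID) → mode=GRASP action=spin_ccw
3. obstacle: (GRASP) → mode=GRASP action=spin_cw
4. obstacle: (GRASP) → mode=GRASP action=spin_cw
5. bump: (GRASP) → mode=GRASP action=arm_retract
6. target_lost: (GRASP) → mode=AVOID action=arm_retract
7. target_lost: (AVOID) → mode=AVOID action=spin_ccw
8. bump: (AVOID) → mode=GRASP action=spin_ccw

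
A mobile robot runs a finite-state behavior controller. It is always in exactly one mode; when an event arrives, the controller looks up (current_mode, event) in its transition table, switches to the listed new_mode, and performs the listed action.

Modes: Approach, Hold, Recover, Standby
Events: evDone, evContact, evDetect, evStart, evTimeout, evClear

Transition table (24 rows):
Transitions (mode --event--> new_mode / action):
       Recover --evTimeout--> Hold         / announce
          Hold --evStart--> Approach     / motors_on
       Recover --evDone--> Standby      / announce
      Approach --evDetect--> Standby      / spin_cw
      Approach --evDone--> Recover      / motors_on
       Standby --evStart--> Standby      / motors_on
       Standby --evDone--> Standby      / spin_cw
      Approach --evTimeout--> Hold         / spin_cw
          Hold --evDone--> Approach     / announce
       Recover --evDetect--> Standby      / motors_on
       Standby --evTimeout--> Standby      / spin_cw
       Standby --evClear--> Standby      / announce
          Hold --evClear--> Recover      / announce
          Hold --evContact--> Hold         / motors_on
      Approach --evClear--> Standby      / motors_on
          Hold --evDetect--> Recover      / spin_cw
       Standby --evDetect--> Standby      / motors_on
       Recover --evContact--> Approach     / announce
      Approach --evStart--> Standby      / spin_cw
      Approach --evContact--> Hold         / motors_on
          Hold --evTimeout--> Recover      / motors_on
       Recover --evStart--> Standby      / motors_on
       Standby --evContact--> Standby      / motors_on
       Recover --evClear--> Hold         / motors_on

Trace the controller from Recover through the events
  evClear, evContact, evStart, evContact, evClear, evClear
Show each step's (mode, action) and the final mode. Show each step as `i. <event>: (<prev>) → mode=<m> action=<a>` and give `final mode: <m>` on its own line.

1. evClear: (Recover) → mode=Hold action=motors_on
2. evContact: (Hold) → mode=Hold action=motors_on
3. evStart: (Hold) → mode=Approach action=motors_on
4. evContact: (Approach) → mode=Hold action=motors_on
5. evClear: (Hold) → mode=Recover action=announce
6. evClear: (Recover) → mode=Hold action=motors_on

final mode: Hold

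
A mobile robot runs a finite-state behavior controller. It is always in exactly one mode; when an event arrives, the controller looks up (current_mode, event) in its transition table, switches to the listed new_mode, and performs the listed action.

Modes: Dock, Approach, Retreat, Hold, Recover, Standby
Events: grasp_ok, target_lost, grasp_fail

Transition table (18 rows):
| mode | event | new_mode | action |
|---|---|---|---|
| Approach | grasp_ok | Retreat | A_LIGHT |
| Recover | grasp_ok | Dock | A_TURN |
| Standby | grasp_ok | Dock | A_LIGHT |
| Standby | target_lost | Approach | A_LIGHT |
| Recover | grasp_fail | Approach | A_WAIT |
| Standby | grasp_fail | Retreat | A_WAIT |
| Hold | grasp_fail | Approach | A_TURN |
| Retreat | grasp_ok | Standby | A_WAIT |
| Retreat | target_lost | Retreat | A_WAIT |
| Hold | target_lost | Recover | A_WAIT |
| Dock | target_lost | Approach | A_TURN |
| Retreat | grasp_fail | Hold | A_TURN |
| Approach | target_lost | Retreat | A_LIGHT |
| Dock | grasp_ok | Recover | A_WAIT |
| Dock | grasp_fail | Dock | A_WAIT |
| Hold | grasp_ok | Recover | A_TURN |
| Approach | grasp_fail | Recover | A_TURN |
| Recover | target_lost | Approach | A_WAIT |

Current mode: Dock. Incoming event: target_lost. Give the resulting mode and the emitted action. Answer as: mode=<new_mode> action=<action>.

mode=Approach action=A_TURN

current mode = Dock; filter table to that mode:
  (Dock, target_lost) → (Approach, A_TURN)  ← event matches
  (Dock, grasp_ok) → (Recover, A_WAIT)
  (Dock, grasp_fail) → (Dock, A_WAIT)
event = target_lost selects (Approach, A_TURN)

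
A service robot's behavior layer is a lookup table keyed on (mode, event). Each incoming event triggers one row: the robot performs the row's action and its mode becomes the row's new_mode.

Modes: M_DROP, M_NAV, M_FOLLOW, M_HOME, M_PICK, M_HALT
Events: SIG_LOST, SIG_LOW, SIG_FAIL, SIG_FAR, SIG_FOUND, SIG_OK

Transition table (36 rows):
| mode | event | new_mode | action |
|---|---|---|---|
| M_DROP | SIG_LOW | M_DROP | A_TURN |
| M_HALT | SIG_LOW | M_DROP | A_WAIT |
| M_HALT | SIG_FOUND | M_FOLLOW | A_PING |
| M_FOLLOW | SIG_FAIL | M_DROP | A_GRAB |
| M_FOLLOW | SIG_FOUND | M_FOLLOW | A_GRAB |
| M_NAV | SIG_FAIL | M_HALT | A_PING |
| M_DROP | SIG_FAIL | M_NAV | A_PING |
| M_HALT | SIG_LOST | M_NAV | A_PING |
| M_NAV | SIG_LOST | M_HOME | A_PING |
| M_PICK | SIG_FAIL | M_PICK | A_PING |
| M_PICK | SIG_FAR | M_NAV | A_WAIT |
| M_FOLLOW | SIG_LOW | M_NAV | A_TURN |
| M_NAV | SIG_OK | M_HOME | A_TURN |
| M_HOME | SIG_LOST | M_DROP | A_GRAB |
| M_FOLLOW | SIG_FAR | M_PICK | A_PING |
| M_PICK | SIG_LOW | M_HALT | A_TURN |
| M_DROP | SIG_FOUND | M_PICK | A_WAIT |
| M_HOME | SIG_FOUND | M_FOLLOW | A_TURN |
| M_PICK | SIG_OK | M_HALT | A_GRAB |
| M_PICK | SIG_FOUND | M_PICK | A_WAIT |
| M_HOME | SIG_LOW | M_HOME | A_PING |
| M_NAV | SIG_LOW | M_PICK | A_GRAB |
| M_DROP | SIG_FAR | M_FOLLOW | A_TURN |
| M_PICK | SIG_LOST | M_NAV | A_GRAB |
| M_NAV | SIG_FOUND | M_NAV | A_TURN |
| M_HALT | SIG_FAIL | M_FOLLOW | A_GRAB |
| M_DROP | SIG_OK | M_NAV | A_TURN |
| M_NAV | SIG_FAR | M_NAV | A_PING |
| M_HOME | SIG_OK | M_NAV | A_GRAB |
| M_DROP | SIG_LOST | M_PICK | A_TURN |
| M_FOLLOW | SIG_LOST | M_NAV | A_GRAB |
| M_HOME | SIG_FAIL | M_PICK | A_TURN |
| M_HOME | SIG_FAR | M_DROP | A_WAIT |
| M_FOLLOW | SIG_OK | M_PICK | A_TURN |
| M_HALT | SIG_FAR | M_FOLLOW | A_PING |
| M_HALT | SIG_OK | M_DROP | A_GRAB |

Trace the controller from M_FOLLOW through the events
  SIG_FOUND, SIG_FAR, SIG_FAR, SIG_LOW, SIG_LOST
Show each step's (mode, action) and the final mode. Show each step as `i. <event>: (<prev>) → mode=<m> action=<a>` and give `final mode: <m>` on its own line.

final mode: M_NAV

1. SIG_FOUND: (M_FOLLOW) → mode=M_FOLLOW action=A_GRAB
2. SIG_FAR: (M_FOLLOW) → mode=M_PICK action=A_PING
3. SIG_FAR: (M_PICK) → mode=M_NAV action=A_WAIT
4. SIG_LOW: (M_NAV) → mode=M_PICK action=A_GRAB
5. SIG_LOST: (M_PICK) → mode=M_NAV action=A_GRAB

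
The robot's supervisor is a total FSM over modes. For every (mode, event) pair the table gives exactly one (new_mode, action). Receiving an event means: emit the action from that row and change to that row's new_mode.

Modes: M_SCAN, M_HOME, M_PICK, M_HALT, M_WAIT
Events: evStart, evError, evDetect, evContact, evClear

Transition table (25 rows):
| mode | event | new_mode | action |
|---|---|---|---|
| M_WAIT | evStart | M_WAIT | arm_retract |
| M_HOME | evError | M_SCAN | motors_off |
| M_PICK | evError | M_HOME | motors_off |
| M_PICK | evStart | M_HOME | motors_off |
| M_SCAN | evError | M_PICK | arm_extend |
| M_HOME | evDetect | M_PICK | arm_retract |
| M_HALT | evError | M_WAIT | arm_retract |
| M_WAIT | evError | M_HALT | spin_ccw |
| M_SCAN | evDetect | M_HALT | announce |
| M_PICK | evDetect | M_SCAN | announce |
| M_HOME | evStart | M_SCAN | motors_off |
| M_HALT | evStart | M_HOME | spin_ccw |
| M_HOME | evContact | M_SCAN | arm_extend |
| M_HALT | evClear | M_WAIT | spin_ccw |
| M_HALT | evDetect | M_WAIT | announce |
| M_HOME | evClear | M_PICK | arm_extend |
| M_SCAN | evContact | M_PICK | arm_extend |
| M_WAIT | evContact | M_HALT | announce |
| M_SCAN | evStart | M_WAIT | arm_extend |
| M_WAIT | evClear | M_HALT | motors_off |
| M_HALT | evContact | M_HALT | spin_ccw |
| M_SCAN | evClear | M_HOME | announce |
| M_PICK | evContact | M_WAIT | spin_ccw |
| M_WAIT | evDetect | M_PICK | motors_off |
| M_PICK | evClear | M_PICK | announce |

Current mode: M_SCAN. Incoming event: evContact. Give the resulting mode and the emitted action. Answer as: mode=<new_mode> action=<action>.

mode=M_PICK action=arm_extend

current mode = M_SCAN; filter table to that mode:
  (M_SCAN, evError) → (M_PICK, arm_extend)
  (M_SCAN, evDetect) → (M_HALT, announce)
  (M_SCAN, evContact) → (M_PICK, arm_extend)  ← event matches
  (M_SCAN, evStart) → (M_WAIT, arm_extend)
  (M_SCAN, evClear) → (M_HOME, announce)
event = evContact selects (M_PICK, arm_extend)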